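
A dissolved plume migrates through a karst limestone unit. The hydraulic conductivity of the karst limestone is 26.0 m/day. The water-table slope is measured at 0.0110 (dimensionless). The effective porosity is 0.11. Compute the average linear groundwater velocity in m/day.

Hydraulic gradient i = 0.0110.
Darcy flux q = K · i = 26.00 × 0.01100 = 0.2860 m/day.
Seepage velocity v = q / n_e = 0.2860 / 0.11 = 2.600 m/day.

2.60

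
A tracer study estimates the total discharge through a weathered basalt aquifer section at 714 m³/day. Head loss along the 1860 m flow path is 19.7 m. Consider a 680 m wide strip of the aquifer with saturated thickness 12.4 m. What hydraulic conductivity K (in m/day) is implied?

Cross-sectional area A = 680 × 12.4 = 8432 m².
Hydraulic gradient i = Δh / L = 19.7 / 1860 = 0.01059.
From Q = K·A·i, K = Q / (A·i) = 714 / (8432 × 0.01059) = 7.995 m/day.

7.99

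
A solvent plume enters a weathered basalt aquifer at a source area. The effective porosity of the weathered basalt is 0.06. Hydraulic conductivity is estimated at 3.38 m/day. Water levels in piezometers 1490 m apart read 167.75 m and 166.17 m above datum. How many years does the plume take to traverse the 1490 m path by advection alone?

Hydraulic gradient i = (167.75 − 166.17) / 1490 = 1.58 / 1490 = 0.001060.
Darcy flux q = K · i = 3.380 × 0.001060 = 0.003584 m/day.
Seepage velocity v = q / n_e = 0.003584 / 0.06 = 0.05974 m/day.
Travel time t = L / v = 1490 / 0.05974 = 24943 days = 68.29 years.

68.3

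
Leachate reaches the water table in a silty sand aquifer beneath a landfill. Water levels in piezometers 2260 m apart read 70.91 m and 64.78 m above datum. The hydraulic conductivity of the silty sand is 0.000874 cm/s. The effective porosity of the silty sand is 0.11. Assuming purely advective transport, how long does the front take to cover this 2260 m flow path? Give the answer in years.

332

Convert K: 0.000874 cm/s × 864 = 0.7551 m/day.
Hydraulic gradient i = (70.91 − 64.78) / 2260 = 6.13 / 2260 = 0.002712.
Darcy flux q = K · i = 0.7551 × 0.002712 = 0.002048 m/day.
Seepage velocity v = q / n_e = 0.002048 / 0.11 = 0.01862 m/day.
Travel time t = L / v = 2260 / 0.01862 = 1.214e+05 days = 332.3 years.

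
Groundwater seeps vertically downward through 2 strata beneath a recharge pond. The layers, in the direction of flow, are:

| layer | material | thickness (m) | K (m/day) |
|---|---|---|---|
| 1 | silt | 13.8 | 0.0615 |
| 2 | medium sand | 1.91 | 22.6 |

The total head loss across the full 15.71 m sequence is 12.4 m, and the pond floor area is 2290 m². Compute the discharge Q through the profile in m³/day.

Flow is perpendicular to layering, so the layers act in series and the equivalent K is the thickness-weighted harmonic mean.
Total thickness L = 13.8 + 1.91 = 15.71 m.
Σ(b_i/K_i) = 13.8/0.0615 + 1.91/22.6 = 224.5 d.
K_eq = L / Σ(b_i/K_i) = 15.71 / 224.5 = 0.06999 m/day.
Q = K_eq · A · (Δh/L) = 0.06999 × 2290 × (12.4/15.71) = 126.5 m³/day.

126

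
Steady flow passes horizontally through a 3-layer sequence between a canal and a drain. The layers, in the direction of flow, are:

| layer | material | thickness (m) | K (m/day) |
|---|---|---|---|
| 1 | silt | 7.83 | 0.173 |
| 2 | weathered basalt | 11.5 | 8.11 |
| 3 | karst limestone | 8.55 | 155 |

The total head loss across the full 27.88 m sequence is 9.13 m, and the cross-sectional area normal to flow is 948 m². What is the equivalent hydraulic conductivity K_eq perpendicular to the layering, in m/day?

Flow is perpendicular to layering, so the layers act in series and the equivalent K is the thickness-weighted harmonic mean.
Total thickness L = 7.83 + 11.5 + 8.55 = 27.88 m.
Σ(b_i/K_i) = 7.83/0.173 + 11.5/8.11 + 8.55/155 = 46.73 d.
K_eq = L / Σ(b_i/K_i) = 27.88 / 46.73 = 0.5966 m/day.

0.597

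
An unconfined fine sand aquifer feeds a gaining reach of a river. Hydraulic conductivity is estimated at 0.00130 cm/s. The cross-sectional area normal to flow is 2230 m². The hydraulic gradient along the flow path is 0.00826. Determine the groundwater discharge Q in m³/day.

20.7

Convert K: 0.00130 cm/s × 864 = 1.123 m/day.
Hydraulic gradient i = 0.00826.
Darcy's law: Q = K · A · i = 1.123 × 2230 × 0.008260 = 20.69 m³/day.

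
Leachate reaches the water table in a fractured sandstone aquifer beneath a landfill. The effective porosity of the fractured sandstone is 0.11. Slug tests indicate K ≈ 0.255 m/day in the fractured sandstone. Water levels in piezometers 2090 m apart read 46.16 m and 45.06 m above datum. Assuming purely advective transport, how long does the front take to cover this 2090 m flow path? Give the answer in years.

4690

Hydraulic gradient i = (46.16 − 45.06) / 2090 = 1.1 / 2090 = 0.0005263.
Darcy flux q = K · i = 0.2550 × 0.0005263 = 0.0001342 m/day.
Seepage velocity v = q / n_e = 0.0001342 / 0.11 = 0.001220 m/day.
Travel time t = L / v = 2090 / 0.001220 = 1.713e+06 days = 4690 years.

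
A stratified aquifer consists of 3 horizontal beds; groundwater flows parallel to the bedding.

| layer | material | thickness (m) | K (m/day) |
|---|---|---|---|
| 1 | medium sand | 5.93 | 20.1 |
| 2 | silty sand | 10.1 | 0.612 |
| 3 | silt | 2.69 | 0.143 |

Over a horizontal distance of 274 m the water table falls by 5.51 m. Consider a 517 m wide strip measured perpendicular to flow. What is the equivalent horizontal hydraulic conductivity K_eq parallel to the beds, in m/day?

Flow is parallel to layering, so each bed carries its own Darcy discharge and the transmissivities add.
Σ(K_i·b_i) = 20.1×5.93 + 0.612×10.1 + 0.143×2.69 = 125.8 m²/day.
Total thickness b = 18.72 m, so K_eq = Σ(K_i·b_i)/b = 6.718 m/day.

6.72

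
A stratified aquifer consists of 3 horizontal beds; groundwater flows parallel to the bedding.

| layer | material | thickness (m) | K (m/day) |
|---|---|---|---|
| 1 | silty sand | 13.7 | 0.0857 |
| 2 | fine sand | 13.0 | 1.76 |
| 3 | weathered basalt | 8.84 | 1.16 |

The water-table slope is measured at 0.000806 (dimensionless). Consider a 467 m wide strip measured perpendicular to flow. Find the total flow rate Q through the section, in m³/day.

Flow is parallel to layering, so each bed carries its own Darcy discharge and the transmissivities add.
Σ(K_i·b_i) = 0.0857×13.7 + 1.76×13.0 + 1.16×8.84 = 34.31 m²/day.
Hydraulic gradient i = 0.000806.
Q = Σ(K_i·b_i) · W · i = 34.31 × 467 × 0.0008060 = 12.91 m³/day.

12.9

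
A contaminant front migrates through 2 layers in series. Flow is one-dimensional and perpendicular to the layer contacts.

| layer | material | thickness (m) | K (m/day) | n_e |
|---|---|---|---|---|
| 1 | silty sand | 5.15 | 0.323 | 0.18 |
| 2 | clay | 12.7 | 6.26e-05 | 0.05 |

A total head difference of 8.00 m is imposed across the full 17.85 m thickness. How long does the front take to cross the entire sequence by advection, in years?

With flow normal to the layers, continuity requires the same specific discharge q through every layer.
Σ(b_i/K_i) = 5.15/0.323 + 12.7/6.26e-05 = 2.029e+05 d.
q = Δh / Σ(b_i/K_i) = 8.00 / 2.029e+05 = 3.943e-05 m/day.
In each layer the seepage velocity is v_i = q/n_i, so the layer transit time is t_i = b_i·n_i / q:
  layer 1 (silty sand): t_1 = 5.15 × 0.18 / 3.943e-05 = 23510 d
  layer 2 (clay): t_2 = 12.7 × 0.05 / 3.943e-05 = 16105 d
Total t = Σ t_i = 39615 days = 108.5 years.

108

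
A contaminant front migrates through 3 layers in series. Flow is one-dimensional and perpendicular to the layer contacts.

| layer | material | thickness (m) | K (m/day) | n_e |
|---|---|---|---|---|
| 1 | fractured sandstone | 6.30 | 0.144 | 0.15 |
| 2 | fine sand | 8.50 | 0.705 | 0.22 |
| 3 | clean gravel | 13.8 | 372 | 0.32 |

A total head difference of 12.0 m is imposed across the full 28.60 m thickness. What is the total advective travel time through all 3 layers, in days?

With flow normal to the layers, continuity requires the same specific discharge q through every layer.
Σ(b_i/K_i) = 6.30/0.144 + 8.50/0.705 + 13.8/372 = 55.84 d.
q = Δh / Σ(b_i/K_i) = 12.0 / 55.84 = 0.2149 m/day.
In each layer the seepage velocity is v_i = q/n_i, so the layer transit time is t_i = b_i·n_i / q:
  layer 1 (fractured sandstone): t_1 = 6.30 × 0.15 / 0.2149 = 4.398 d
  layer 2 (fine sand): t_2 = 8.50 × 0.22 / 0.2149 = 8.702 d
  layer 3 (clean gravel): t_3 = 13.8 × 0.32 / 0.2149 = 20.55 d
Total t = Σ t_i = 33.65 days.

33.7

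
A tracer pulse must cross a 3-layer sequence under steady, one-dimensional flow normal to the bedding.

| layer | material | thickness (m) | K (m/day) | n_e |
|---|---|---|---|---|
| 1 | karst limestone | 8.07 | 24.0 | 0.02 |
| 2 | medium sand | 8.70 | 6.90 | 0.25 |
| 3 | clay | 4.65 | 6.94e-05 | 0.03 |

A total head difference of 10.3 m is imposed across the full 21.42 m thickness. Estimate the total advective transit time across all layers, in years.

With flow normal to the layers, continuity requires the same specific discharge q through every layer.
Σ(b_i/K_i) = 8.07/24.0 + 8.70/6.90 + 4.65/6.94e-05 = 67004 d.
q = Δh / Σ(b_i/K_i) = 10.3 / 67004 = 0.0001537 m/day.
In each layer the seepage velocity is v_i = q/n_i, so the layer transit time is t_i = b_i·n_i / q:
  layer 1 (karst limestone): t_1 = 8.07 × 0.02 / 0.0001537 = 1050 d
  layer 2 (medium sand): t_2 = 8.70 × 0.25 / 0.0001537 = 14149 d
  layer 3 (clay): t_3 = 4.65 × 0.03 / 0.0001537 = 907.5 d
Total t = Σ t_i = 16106 days = 44.10 years.

44.1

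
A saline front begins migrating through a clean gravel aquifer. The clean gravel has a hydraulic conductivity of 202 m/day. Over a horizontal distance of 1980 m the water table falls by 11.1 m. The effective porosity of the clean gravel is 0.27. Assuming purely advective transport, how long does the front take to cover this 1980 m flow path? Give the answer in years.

Hydraulic gradient i = Δh / L = 11.1 / 1980 = 0.005606.
Darcy flux q = K · i = 202.0 × 0.005606 = 1.132 m/day.
Seepage velocity v = q / n_e = 1.132 / 0.27 = 4.194 m/day.
Travel time t = L / v = 1980 / 4.194 = 472.1 days = 1.292 years.

1.29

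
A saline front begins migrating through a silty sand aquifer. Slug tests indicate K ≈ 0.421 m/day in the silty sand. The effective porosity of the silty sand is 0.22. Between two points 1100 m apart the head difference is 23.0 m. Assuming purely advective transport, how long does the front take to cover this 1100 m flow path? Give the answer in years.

75.3

Hydraulic gradient i = Δh / L = 23.0 / 1100 = 0.02091.
Darcy flux q = K · i = 0.4210 × 0.02091 = 0.008803 m/day.
Seepage velocity v = q / n_e = 0.008803 / 0.22 = 0.04001 m/day.
Travel time t = L / v = 1100 / 0.04001 = 27491 days = 75.27 years.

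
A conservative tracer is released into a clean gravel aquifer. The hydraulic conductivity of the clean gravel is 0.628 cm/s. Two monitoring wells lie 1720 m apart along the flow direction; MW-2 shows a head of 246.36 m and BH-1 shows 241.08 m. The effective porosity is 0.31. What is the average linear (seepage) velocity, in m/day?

Convert K: 0.628 cm/s × 864 = 542.6 m/day.
Hydraulic gradient i = (246.36 − 241.08) / 1720 = 5.28 / 1720 = 0.003070.
Darcy flux q = K · i = 542.6 × 0.003070 = 1.666 m/day.
Seepage velocity v = q / n_e = 1.666 / 0.31 = 5.373 m/day.

5.37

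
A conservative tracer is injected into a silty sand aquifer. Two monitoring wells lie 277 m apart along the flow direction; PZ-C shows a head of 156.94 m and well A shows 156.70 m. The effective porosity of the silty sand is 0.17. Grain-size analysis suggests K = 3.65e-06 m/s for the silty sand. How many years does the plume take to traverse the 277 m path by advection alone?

472

Convert K: 3.65e-06 m/s × 86400 = 0.3154 m/day.
Hydraulic gradient i = (156.94 − 156.70) / 277 = 0.24 / 277 = 0.0008664.
Darcy flux q = K · i = 0.3154 × 0.0008664 = 0.0002732 m/day.
Seepage velocity v = q / n_e = 0.0002732 / 0.17 = 0.001607 m/day.
Travel time t = L / v = 277 / 0.001607 = 1.723e+05 days = 471.8 years.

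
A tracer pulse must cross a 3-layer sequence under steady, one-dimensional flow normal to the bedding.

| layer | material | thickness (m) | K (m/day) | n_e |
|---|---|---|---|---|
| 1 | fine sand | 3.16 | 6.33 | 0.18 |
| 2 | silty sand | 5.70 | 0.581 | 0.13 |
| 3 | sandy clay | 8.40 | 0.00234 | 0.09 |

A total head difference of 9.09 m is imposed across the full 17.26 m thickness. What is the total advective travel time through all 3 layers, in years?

With flow normal to the layers, continuity requires the same specific discharge q through every layer.
Σ(b_i/K_i) = 3.16/6.33 + 5.70/0.581 + 8.40/0.00234 = 3600 d.
q = Δh / Σ(b_i/K_i) = 9.09 / 3600 = 0.002525 m/day.
In each layer the seepage velocity is v_i = q/n_i, so the layer transit time is t_i = b_i·n_i / q:
  layer 1 (fine sand): t_1 = 3.16 × 0.18 / 0.002525 = 225.3 d
  layer 2 (silty sand): t_2 = 5.70 × 0.13 / 0.002525 = 293.5 d
  layer 3 (sandy clay): t_3 = 8.40 × 0.09 / 0.002525 = 299.4 d
Total t = Σ t_i = 818.2 days = 2.240 years.

2.24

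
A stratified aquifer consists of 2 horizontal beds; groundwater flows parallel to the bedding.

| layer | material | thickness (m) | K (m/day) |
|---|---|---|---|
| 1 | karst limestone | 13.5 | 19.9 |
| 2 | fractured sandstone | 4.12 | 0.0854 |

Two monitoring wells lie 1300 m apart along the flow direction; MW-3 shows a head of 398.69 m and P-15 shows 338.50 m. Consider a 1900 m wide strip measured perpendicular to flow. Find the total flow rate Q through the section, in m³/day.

23700

Flow is parallel to layering, so each bed carries its own Darcy discharge and the transmissivities add.
Σ(K_i·b_i) = 19.9×13.5 + 0.0854×4.12 = 269.0 m²/day.
Hydraulic gradient i = (398.69 − 338.50) / 1300 = 60.19 / 1300 = 0.04630.
Q = Σ(K_i·b_i) · W · i = 269.0 × 1900 × 0.04630 = 23664 m³/day.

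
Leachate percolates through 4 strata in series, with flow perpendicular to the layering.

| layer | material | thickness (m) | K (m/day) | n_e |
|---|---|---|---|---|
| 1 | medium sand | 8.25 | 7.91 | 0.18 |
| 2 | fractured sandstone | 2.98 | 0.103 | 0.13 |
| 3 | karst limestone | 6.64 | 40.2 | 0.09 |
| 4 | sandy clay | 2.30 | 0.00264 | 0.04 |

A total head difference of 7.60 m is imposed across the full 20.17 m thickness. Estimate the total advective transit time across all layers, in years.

0.832

With flow normal to the layers, continuity requires the same specific discharge q through every layer.
Σ(b_i/K_i) = 8.25/7.91 + 2.98/0.103 + 6.64/40.2 + 2.30/0.00264 = 901.4 d.
q = Δh / Σ(b_i/K_i) = 7.60 / 901.4 = 0.008432 m/day.
In each layer the seepage velocity is v_i = q/n_i, so the layer transit time is t_i = b_i·n_i / q:
  layer 1 (medium sand): t_1 = 8.25 × 0.18 / 0.008432 = 176.1 d
  layer 2 (fractured sandstone): t_2 = 2.98 × 0.13 / 0.008432 = 45.95 d
  layer 3 (karst limestone): t_3 = 6.64 × 0.09 / 0.008432 = 70.87 d
  layer 4 (sandy clay): t_4 = 2.30 × 0.04 / 0.008432 = 10.91 d
Total t = Σ t_i = 303.9 days = 0.8319 years.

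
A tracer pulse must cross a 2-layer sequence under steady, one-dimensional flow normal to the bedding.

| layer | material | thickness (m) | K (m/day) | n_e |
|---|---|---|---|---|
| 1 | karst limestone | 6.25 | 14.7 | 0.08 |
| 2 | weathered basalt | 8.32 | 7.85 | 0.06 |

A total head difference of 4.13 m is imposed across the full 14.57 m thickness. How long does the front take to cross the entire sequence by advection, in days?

0.359

With flow normal to the layers, continuity requires the same specific discharge q through every layer.
Σ(b_i/K_i) = 6.25/14.7 + 8.32/7.85 = 1.485 d.
q = Δh / Σ(b_i/K_i) = 4.13 / 1.485 = 2.781 m/day.
In each layer the seepage velocity is v_i = q/n_i, so the layer transit time is t_i = b_i·n_i / q:
  layer 1 (karst limestone): t_1 = 6.25 × 0.08 / 2.781 = 0.1798 d
  layer 2 (weathered basalt): t_2 = 8.32 × 0.06 / 2.781 = 0.1795 d
Total t = Σ t_i = 0.3593 days.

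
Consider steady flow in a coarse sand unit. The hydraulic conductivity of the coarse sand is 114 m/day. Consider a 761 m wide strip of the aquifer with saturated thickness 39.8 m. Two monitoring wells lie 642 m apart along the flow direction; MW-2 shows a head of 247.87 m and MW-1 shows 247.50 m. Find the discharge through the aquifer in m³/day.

Cross-sectional area A = 761 × 39.8 = 30288 m².
Hydraulic gradient i = (247.87 − 247.50) / 642 = 0.37 / 642 = 0.0005763.
Darcy's law: Q = K · A · i = 114.0 × 30288 × 0.0005763 = 1990 m³/day.

1990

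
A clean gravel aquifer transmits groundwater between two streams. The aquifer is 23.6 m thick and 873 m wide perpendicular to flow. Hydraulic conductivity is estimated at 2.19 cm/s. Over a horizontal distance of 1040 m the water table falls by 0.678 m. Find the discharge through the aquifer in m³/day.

Convert K: 2.19 cm/s × 864 = 1892 m/day.
Cross-sectional area A = 873 × 23.6 = 20603 m².
Hydraulic gradient i = Δh / L = 0.678 / 1040 = 0.0006519.
Darcy's law: Q = K · A · i = 1892 × 20603 × 0.0006519 = 25414 m³/day.

25400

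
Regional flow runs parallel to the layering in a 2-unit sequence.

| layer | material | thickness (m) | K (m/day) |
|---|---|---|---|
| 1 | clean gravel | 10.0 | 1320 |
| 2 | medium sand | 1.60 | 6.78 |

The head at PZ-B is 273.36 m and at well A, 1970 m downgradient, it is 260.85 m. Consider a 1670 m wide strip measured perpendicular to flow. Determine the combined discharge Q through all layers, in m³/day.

140000

Flow is parallel to layering, so each bed carries its own Darcy discharge and the transmissivities add.
Σ(K_i·b_i) = 1320×10.0 + 6.78×1.60 = 13211 m²/day.
Hydraulic gradient i = (273.36 − 260.85) / 1970 = 12.51 / 1970 = 0.006350.
Q = Σ(K_i·b_i) · W · i = 13211 × 1670 × 0.006350 = 1.401e+05 m³/day.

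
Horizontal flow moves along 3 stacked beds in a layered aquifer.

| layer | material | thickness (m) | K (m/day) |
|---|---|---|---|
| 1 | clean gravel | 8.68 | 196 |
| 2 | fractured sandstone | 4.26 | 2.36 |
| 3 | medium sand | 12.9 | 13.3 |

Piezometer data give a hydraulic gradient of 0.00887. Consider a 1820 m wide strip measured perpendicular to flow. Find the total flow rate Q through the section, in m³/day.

Flow is parallel to layering, so each bed carries its own Darcy discharge and the transmissivities add.
Σ(K_i·b_i) = 196×8.68 + 2.36×4.26 + 13.3×12.9 = 1883 m²/day.
Hydraulic gradient i = 0.00887.
Q = Σ(K_i·b_i) · W · i = 1883 × 1820 × 0.008870 = 30396 m³/day.

30400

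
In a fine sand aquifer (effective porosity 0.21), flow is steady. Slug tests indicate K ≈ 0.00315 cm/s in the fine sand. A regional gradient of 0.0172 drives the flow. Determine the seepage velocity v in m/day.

Convert K: 0.00315 cm/s × 864 = 2.722 m/day.
Hydraulic gradient i = 0.0172.
Darcy flux q = K · i = 2.722 × 0.01720 = 0.04681 m/day.
Seepage velocity v = q / n_e = 0.04681 / 0.21 = 0.2229 m/day.

0.223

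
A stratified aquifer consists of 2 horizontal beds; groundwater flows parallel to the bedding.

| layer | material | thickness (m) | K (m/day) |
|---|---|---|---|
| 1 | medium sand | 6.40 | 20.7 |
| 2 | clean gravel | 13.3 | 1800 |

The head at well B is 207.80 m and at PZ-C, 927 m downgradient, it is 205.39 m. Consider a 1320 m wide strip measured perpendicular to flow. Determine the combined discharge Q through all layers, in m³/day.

82600

Flow is parallel to layering, so each bed carries its own Darcy discharge and the transmissivities add.
Σ(K_i·b_i) = 20.7×6.40 + 1800×13.3 = 24072 m²/day.
Hydraulic gradient i = (207.80 − 205.39) / 927 = 2.41 / 927 = 0.002600.
Q = Σ(K_i·b_i) · W · i = 24072 × 1320 × 0.002600 = 82610 m³/day.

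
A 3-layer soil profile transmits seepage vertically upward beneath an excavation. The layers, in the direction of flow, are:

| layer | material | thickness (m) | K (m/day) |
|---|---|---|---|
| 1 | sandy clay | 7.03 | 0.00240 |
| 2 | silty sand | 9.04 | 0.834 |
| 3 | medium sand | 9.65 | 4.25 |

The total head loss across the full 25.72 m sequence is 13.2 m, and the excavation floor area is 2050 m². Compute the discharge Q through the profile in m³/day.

9.20

Flow is perpendicular to layering, so the layers act in series and the equivalent K is the thickness-weighted harmonic mean.
Total thickness L = 7.03 + 9.04 + 9.65 = 25.72 m.
Σ(b_i/K_i) = 7.03/0.00240 + 9.04/0.834 + 9.65/4.25 = 2942 d.
K_eq = L / Σ(b_i/K_i) = 25.72 / 2942 = 0.008742 m/day.
Q = K_eq · A · (Δh/L) = 0.008742 × 2050 × (13.2/25.72) = 9.197 m³/day.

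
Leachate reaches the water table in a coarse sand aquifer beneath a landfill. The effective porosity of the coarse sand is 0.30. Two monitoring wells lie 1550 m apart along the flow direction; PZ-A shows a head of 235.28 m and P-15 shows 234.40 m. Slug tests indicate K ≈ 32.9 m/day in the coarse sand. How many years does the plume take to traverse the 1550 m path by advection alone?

Hydraulic gradient i = (235.28 − 234.40) / 1550 = 0.88 / 1550 = 0.0005677.
Darcy flux q = K · i = 32.90 × 0.0005677 = 0.01868 m/day.
Seepage velocity v = q / n_e = 0.01868 / 0.30 = 0.06226 m/day.
Travel time t = L / v = 1550 / 0.06226 = 24895 days = 68.16 years.

68.2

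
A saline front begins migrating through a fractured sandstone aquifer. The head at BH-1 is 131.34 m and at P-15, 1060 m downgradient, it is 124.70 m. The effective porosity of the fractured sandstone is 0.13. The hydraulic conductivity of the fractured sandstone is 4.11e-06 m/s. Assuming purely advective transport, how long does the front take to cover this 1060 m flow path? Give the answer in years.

170

Convert K: 4.11e-06 m/s × 86400 = 0.3551 m/day.
Hydraulic gradient i = (131.34 − 124.70) / 1060 = 6.64 / 1060 = 0.006264.
Darcy flux q = K · i = 0.3551 × 0.006264 = 0.002224 m/day.
Seepage velocity v = q / n_e = 0.002224 / 0.13 = 0.01711 m/day.
Travel time t = L / v = 1060 / 0.01711 = 61949 days = 169.6 years.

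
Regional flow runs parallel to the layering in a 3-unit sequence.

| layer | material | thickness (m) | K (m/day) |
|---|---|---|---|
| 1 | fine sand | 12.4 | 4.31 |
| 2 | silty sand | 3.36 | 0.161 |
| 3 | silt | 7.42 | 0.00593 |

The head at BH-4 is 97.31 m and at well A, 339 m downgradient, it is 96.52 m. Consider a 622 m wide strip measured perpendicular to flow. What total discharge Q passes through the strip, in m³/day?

Flow is parallel to layering, so each bed carries its own Darcy discharge and the transmissivities add.
Σ(K_i·b_i) = 4.31×12.4 + 0.161×3.36 + 0.00593×7.42 = 54.03 m²/day.
Hydraulic gradient i = (97.31 − 96.52) / 339 = 0.79 / 339 = 0.002330.
Q = Σ(K_i·b_i) · W · i = 54.03 × 622 × 0.002330 = 78.31 m³/day.

78.3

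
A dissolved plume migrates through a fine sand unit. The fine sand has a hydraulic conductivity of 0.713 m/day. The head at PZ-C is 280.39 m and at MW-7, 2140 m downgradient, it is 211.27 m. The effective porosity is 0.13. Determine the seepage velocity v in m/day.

0.177

Hydraulic gradient i = (280.39 − 211.27) / 2140 = 69.12 / 2140 = 0.03230.
Darcy flux q = K · i = 0.7130 × 0.03230 = 0.02303 m/day.
Seepage velocity v = q / n_e = 0.02303 / 0.13 = 0.1771 m/day.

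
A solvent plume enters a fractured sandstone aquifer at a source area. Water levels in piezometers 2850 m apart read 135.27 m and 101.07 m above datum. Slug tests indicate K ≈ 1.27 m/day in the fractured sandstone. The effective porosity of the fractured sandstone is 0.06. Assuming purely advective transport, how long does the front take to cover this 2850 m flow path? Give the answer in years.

30.7

Hydraulic gradient i = (135.27 − 101.07) / 2850 = 34.2 / 2850 = 0.01200.
Darcy flux q = K · i = 1.270 × 0.01200 = 0.01524 m/day.
Seepage velocity v = q / n_e = 0.01524 / 0.06 = 0.2540 m/day.
Travel time t = L / v = 2850 / 0.2540 = 11220 days = 30.72 years.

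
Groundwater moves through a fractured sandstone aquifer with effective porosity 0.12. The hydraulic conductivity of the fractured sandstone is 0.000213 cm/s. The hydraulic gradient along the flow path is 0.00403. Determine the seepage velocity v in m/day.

Convert K: 0.000213 cm/s × 864 = 0.1840 m/day.
Hydraulic gradient i = 0.00403.
Darcy flux q = K · i = 0.1840 × 0.004030 = 0.0007416 m/day.
Seepage velocity v = q / n_e = 0.0007416 / 0.12 = 0.006180 m/day.

0.00618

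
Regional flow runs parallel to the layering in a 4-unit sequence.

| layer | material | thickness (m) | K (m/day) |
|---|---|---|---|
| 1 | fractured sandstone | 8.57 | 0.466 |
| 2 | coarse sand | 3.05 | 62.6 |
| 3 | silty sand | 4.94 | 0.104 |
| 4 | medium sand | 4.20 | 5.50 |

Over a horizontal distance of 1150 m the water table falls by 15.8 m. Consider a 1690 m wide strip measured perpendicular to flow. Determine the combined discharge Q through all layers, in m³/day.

5070

Flow is parallel to layering, so each bed carries its own Darcy discharge and the transmissivities add.
Σ(K_i·b_i) = 0.466×8.57 + 62.6×3.05 + 0.104×4.94 + 5.50×4.20 = 218.5 m²/day.
Hydraulic gradient i = Δh / L = 15.8 / 1150 = 0.01374.
Q = Σ(K_i·b_i) · W · i = 218.5 × 1690 × 0.01374 = 5074 m³/day.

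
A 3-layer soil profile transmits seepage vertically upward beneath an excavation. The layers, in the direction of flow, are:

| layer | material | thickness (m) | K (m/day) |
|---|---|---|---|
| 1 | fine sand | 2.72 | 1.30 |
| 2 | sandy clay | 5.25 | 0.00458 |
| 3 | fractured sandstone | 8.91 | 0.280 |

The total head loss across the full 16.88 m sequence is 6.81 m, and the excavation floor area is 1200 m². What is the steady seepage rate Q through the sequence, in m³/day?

Flow is perpendicular to layering, so the layers act in series and the equivalent K is the thickness-weighted harmonic mean.
Total thickness L = 2.72 + 5.25 + 8.91 = 16.88 m.
Σ(b_i/K_i) = 2.72/1.30 + 5.25/0.00458 + 8.91/0.280 = 1180 d.
K_eq = L / Σ(b_i/K_i) = 16.88 / 1180 = 0.01430 m/day.
Q = K_eq · A · (Δh/L) = 0.01430 × 1200 × (6.81/16.88) = 6.924 m³/day.

6.92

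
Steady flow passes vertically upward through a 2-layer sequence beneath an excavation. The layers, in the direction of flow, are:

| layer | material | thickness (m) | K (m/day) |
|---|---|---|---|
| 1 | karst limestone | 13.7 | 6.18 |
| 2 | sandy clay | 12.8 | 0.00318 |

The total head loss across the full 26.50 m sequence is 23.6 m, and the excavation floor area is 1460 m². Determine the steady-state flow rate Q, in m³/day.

8.56

Flow is perpendicular to layering, so the layers act in series and the equivalent K is the thickness-weighted harmonic mean.
Total thickness L = 13.7 + 12.8 = 26.50 m.
Σ(b_i/K_i) = 13.7/6.18 + 12.8/0.00318 = 4027 d.
K_eq = L / Σ(b_i/K_i) = 26.50 / 4027 = 0.006580 m/day.
Q = K_eq · A · (Δh/L) = 0.006580 × 1460 × (23.6/26.50) = 8.555 m³/day.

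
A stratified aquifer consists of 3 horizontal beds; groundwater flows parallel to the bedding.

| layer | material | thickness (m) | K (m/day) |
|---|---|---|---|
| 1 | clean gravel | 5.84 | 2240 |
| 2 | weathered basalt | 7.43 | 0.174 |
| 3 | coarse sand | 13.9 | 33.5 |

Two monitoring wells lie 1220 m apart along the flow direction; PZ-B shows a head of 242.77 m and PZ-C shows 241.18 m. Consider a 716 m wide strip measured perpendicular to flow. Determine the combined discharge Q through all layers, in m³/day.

12600

Flow is parallel to layering, so each bed carries its own Darcy discharge and the transmissivities add.
Σ(K_i·b_i) = 2240×5.84 + 0.174×7.43 + 33.5×13.9 = 13549 m²/day.
Hydraulic gradient i = (242.77 − 241.18) / 1220 = 1.59 / 1220 = 0.001303.
Q = Σ(K_i·b_i) · W · i = 13549 × 716 × 0.001303 = 12643 m³/day.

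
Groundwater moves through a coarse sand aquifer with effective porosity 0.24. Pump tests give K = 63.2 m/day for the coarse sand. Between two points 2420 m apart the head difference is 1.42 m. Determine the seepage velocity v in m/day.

0.155

Hydraulic gradient i = Δh / L = 1.42 / 2420 = 0.0005868.
Darcy flux q = K · i = 63.20 × 0.0005868 = 0.03708 m/day.
Seepage velocity v = q / n_e = 0.03708 / 0.24 = 0.1545 m/day.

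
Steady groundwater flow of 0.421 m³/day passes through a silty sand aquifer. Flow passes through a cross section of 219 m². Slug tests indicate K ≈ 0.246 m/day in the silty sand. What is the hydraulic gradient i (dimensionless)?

0.00781

From Q = K·A·i, i = Q / (K·A) = 0.421 / (0.2460 × 219.0) = 0.007815.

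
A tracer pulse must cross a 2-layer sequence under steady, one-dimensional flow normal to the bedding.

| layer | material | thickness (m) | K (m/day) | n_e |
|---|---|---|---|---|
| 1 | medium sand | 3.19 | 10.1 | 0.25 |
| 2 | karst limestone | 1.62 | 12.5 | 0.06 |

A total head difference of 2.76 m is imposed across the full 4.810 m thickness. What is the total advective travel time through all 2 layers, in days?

0.144

With flow normal to the layers, continuity requires the same specific discharge q through every layer.
Σ(b_i/K_i) = 3.19/10.1 + 1.62/12.5 = 0.4454 d.
q = Δh / Σ(b_i/K_i) = 2.76 / 0.4454 = 6.196 m/day.
In each layer the seepage velocity is v_i = q/n_i, so the layer transit time is t_i = b_i·n_i / q:
  layer 1 (medium sand): t_1 = 3.19 × 0.25 / 6.196 = 0.1287 d
  layer 2 (karst limestone): t_2 = 1.62 × 0.06 / 6.196 = 0.01569 d
Total t = Σ t_i = 0.1444 days.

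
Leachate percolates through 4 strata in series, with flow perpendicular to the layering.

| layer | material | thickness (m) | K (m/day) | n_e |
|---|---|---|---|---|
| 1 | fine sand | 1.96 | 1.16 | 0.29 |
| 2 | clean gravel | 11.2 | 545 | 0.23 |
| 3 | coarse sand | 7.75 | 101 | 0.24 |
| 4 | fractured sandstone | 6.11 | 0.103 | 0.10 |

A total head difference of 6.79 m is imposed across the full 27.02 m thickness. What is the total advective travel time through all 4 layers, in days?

With flow normal to the layers, continuity requires the same specific discharge q through every layer.
Σ(b_i/K_i) = 1.96/1.16 + 11.2/545 + 7.75/101 + 6.11/0.103 = 61.11 d.
q = Δh / Σ(b_i/K_i) = 6.79 / 61.11 = 0.1111 m/day.
In each layer the seepage velocity is v_i = q/n_i, so the layer transit time is t_i = b_i·n_i / q:
  layer 1 (fine sand): t_1 = 1.96 × 0.29 / 0.1111 = 5.115 d
  layer 2 (clean gravel): t_2 = 11.2 × 0.23 / 0.1111 = 23.18 d
  layer 3 (coarse sand): t_3 = 7.75 × 0.24 / 0.1111 = 16.74 d
  layer 4 (fractured sandstone): t_4 = 6.11 × 0.10 / 0.1111 = 5.499 d
Total t = Σ t_i = 50.54 days.

50.5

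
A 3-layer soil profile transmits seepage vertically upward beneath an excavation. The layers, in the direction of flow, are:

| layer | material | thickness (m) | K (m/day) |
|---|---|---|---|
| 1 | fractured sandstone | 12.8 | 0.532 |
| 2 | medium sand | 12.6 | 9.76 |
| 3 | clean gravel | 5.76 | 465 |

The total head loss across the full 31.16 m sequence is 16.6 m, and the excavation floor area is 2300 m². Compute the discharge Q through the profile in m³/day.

1510

Flow is perpendicular to layering, so the layers act in series and the equivalent K is the thickness-weighted harmonic mean.
Total thickness L = 12.8 + 12.6 + 5.76 = 31.16 m.
Σ(b_i/K_i) = 12.8/0.532 + 12.6/9.76 + 5.76/465 = 25.36 d.
K_eq = L / Σ(b_i/K_i) = 31.16 / 25.36 = 1.229 m/day.
Q = K_eq · A · (Δh/L) = 1.229 × 2300 × (16.6/31.16) = 1505 m³/day.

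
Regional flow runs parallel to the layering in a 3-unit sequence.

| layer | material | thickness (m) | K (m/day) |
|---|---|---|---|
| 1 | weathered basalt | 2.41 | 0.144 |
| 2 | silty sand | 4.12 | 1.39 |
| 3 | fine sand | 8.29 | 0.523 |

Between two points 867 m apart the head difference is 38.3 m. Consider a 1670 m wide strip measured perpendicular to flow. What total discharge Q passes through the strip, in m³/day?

768

Flow is parallel to layering, so each bed carries its own Darcy discharge and the transmissivities add.
Σ(K_i·b_i) = 0.144×2.41 + 1.39×4.12 + 0.523×8.29 = 10.41 m²/day.
Hydraulic gradient i = Δh / L = 38.3 / 867 = 0.04418.
Q = Σ(K_i·b_i) · W · i = 10.41 × 1670 × 0.04418 = 767.9 m³/day.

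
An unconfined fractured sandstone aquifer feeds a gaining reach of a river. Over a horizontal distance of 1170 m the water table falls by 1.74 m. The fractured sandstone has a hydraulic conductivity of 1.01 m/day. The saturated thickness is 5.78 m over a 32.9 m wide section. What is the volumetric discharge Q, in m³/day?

0.286

Cross-sectional area A = 32.9 × 5.78 = 190.2 m².
Hydraulic gradient i = Δh / L = 1.74 / 1170 = 0.001487.
Darcy's law: Q = K · A · i = 1.010 × 190.2 × 0.001487 = 0.2856 m³/day.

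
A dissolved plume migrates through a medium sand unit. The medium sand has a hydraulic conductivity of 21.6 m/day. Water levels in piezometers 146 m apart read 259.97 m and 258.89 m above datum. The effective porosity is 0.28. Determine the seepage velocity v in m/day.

Hydraulic gradient i = (259.97 − 258.89) / 146 = 1.08 / 146 = 0.007397.
Darcy flux q = K · i = 21.60 × 0.007397 = 0.1598 m/day.
Seepage velocity v = q / n_e = 0.1598 / 0.28 = 0.5706 m/day.

0.571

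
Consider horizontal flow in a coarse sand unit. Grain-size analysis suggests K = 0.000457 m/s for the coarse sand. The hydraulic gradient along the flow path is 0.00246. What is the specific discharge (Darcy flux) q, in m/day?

0.0971

Convert K: 0.000457 m/s × 86400 = 39.48 m/day.
Hydraulic gradient i = 0.00246.
Specific discharge q = K · i = 39.48 × 0.002460 = 0.09713 m/day.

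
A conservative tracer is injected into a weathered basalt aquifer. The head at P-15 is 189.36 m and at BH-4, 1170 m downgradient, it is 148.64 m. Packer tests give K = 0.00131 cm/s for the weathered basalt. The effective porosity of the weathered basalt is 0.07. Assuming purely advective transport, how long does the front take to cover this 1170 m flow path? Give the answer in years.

5.69

Convert K: 0.00131 cm/s × 864 = 1.132 m/day.
Hydraulic gradient i = (189.36 − 148.64) / 1170 = 40.72 / 1170 = 0.03480.
Darcy flux q = K · i = 1.132 × 0.03480 = 0.03939 m/day.
Seepage velocity v = q / n_e = 0.03939 / 0.07 = 0.5627 m/day.
Travel time t = L / v = 1170 / 0.5627 = 2079 days = 5.692 years.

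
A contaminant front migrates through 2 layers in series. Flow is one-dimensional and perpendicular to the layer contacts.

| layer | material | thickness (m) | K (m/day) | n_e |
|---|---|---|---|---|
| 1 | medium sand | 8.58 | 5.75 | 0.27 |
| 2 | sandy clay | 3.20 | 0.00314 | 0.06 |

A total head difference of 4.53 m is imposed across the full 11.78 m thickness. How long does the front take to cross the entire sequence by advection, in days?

With flow normal to the layers, continuity requires the same specific discharge q through every layer.
Σ(b_i/K_i) = 8.58/5.75 + 3.20/0.00314 = 1021 d.
q = Δh / Σ(b_i/K_i) = 4.53 / 1021 = 0.004439 m/day.
In each layer the seepage velocity is v_i = q/n_i, so the layer transit time is t_i = b_i·n_i / q:
  layer 1 (medium sand): t_1 = 8.58 × 0.27 / 0.004439 = 521.9 d
  layer 2 (sandy clay): t_2 = 3.20 × 0.06 / 0.004439 = 43.26 d
Total t = Σ t_i = 565.2 days.

565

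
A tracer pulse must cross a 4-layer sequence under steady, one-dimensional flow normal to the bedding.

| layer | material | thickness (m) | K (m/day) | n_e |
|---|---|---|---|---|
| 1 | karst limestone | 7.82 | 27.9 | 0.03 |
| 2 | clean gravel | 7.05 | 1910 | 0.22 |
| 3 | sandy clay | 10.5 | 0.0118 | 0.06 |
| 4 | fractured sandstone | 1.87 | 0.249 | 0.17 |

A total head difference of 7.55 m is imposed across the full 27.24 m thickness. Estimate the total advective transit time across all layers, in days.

With flow normal to the layers, continuity requires the same specific discharge q through every layer.
Σ(b_i/K_i) = 7.82/27.9 + 7.05/1910 + 10.5/0.0118 + 1.87/0.249 = 897.6 d.
q = Δh / Σ(b_i/K_i) = 7.55 / 897.6 = 0.008411 m/day.
In each layer the seepage velocity is v_i = q/n_i, so the layer transit time is t_i = b_i·n_i / q:
  layer 1 (karst limestone): t_1 = 7.82 × 0.03 / 0.008411 = 27.89 d
  layer 2 (clean gravel): t_2 = 7.05 × 0.22 / 0.008411 = 184.4 d
  layer 3 (sandy clay): t_3 = 10.5 × 0.06 / 0.008411 = 74.90 d
  layer 4 (fractured sandstone): t_4 = 1.87 × 0.17 / 0.008411 = 37.80 d
Total t = Σ t_i = 325.0 days.

325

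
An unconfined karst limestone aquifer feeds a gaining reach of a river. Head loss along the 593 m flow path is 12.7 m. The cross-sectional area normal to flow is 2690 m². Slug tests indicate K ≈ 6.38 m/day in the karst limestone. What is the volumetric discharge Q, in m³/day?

Hydraulic gradient i = Δh / L = 12.7 / 593 = 0.02142.
Darcy's law: Q = K · A · i = 6.380 × 2690 × 0.02142 = 367.6 m³/day.

368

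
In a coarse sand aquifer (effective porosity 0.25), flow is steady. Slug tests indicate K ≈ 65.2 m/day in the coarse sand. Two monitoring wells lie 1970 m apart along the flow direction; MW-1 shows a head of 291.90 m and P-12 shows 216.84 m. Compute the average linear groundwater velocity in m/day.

9.94

Hydraulic gradient i = (291.90 − 216.84) / 1970 = 75.06 / 1970 = 0.03810.
Darcy flux q = K · i = 65.20 × 0.03810 = 2.484 m/day.
Seepage velocity v = q / n_e = 2.484 / 0.25 = 9.937 m/day.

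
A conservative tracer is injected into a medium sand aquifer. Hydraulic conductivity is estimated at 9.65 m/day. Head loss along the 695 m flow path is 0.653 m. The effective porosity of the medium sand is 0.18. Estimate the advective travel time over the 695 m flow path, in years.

Hydraulic gradient i = Δh / L = 0.653 / 695 = 0.0009396.
Darcy flux q = K · i = 9.650 × 0.0009396 = 0.009067 m/day.
Seepage velocity v = q / n_e = 0.009067 / 0.18 = 0.05037 m/day.
Travel time t = L / v = 695 / 0.05037 = 13798 days = 37.78 years.

37.8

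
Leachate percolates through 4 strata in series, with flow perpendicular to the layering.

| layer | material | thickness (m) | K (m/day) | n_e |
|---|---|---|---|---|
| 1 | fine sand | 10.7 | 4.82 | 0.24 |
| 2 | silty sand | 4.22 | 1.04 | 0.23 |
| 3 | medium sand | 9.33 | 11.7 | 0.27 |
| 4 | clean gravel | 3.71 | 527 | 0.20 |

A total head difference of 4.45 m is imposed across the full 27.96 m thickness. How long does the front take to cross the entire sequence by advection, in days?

With flow normal to the layers, continuity requires the same specific discharge q through every layer.
Σ(b_i/K_i) = 10.7/4.82 + 4.22/1.04 + 9.33/11.7 + 3.71/527 = 7.082 d.
q = Δh / Σ(b_i/K_i) = 4.45 / 7.082 = 0.6283 m/day.
In each layer the seepage velocity is v_i = q/n_i, so the layer transit time is t_i = b_i·n_i / q:
  layer 1 (fine sand): t_1 = 10.7 × 0.24 / 0.6283 = 4.087 d
  layer 2 (silty sand): t_2 = 4.22 × 0.23 / 0.6283 = 1.545 d
  layer 3 (medium sand): t_3 = 9.33 × 0.27 / 0.6283 = 4.009 d
  layer 4 (clean gravel): t_4 = 3.71 × 0.20 / 0.6283 = 1.181 d
Total t = Σ t_i = 10.82 days.

10.8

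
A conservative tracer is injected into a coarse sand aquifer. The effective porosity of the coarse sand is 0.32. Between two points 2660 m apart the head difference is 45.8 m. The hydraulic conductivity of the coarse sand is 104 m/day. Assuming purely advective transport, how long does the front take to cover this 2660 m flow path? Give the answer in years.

Hydraulic gradient i = Δh / L = 45.8 / 2660 = 0.01722.
Darcy flux q = K · i = 104.0 × 0.01722 = 1.791 m/day.
Seepage velocity v = q / n_e = 1.791 / 0.32 = 5.596 m/day.
Travel time t = L / v = 2660 / 5.596 = 475.4 days = 1.301 years.

1.30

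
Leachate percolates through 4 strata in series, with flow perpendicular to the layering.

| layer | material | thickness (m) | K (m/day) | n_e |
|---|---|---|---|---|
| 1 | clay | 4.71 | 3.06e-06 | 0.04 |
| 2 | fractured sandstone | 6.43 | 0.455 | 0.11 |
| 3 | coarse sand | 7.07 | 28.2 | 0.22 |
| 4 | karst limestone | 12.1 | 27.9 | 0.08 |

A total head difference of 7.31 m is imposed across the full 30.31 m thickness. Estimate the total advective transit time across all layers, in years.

1970

With flow normal to the layers, continuity requires the same specific discharge q through every layer.
Σ(b_i/K_i) = 4.71/3.06e-06 + 6.43/0.455 + 7.07/28.2 + 12.1/27.9 = 1.539e+06 d.
q = Δh / Σ(b_i/K_i) = 7.31 / 1.539e+06 = 4.749e-06 m/day.
In each layer the seepage velocity is v_i = q/n_i, so the layer transit time is t_i = b_i·n_i / q:
  layer 1 (clay): t_1 = 4.71 × 0.04 / 4.749e-06 = 39670 d
  layer 2 (fractured sandstone): t_2 = 6.43 × 0.11 / 4.749e-06 = 1.489e+05 d
  layer 3 (coarse sand): t_3 = 7.07 × 0.22 / 4.749e-06 = 3.275e+05 d
  layer 4 (karst limestone): t_4 = 12.1 × 0.08 / 4.749e-06 = 2.038e+05 d
Total t = Σ t_i = 7.199e+05 days = 1971 years.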